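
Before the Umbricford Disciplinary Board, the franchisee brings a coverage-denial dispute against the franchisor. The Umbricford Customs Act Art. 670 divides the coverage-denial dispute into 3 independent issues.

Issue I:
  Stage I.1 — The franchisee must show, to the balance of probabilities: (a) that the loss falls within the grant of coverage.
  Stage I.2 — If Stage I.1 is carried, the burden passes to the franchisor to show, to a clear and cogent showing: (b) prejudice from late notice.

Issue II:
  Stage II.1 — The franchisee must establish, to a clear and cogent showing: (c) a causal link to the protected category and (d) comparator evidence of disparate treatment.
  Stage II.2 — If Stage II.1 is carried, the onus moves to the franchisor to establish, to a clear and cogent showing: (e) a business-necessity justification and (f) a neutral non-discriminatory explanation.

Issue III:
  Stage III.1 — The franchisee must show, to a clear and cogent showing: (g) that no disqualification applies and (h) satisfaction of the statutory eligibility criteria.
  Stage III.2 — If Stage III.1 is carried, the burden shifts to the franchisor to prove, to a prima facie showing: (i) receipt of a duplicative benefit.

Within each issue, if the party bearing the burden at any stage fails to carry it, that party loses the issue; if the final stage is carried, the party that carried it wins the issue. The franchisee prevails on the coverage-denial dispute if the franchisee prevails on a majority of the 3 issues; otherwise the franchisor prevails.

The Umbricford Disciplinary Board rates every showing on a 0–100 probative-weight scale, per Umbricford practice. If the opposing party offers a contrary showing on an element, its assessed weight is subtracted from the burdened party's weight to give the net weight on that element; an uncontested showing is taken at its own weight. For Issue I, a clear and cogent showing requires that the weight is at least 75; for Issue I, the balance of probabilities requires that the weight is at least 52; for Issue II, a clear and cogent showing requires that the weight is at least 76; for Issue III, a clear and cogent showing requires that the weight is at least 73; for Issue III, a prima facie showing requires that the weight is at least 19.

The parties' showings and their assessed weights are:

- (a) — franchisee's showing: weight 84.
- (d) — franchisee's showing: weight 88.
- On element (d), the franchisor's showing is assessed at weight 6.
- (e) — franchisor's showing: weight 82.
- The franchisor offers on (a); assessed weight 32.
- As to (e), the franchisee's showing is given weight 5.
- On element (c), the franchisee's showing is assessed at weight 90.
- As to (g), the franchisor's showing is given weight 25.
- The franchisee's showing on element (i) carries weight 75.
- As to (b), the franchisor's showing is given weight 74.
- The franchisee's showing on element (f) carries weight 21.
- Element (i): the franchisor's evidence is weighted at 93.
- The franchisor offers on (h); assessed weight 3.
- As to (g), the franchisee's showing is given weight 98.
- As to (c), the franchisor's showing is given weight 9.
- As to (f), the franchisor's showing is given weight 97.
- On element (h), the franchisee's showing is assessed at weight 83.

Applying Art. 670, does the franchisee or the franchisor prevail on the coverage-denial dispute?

franchisee

— Issue I —
Stage I.1 — burden on franchisee; standard: the balance of probabilities (weight is at least 52).
    (a): 84 − 32 = 52 ≥ 52 [met]
  All elements met. The burden passes to the franchisor.
Stage I.2 — burden on franchisor; standard: a clear and cogent showing (weight is at least 75).
    (b): 74 < 75 [not met]
  The franchisor does not carry Stage I.2.
So the franchisee prevails on this issue.
— Issue II —
Stage II.1 (franchisee, a clear and cogent showing, weight is at least 76): (c) net 90−9=81 ≥ 76 — meets; (d) net 88−6=82 ≥ 76 — meets.
  All elements met. The burden passes to the franchisor.
Stage II.2 (franchisor, a clear and cogent showing, weight is at least 76): (e) net 82−5=77 ≥ 76 — meets; (f) net 97−21=76 ≥ 76 — meets.
  Stage II.2 carried; the final stage is satisfied.
With every stage satisfied, the franchisor prevails on this issue.
— Issue III —
Stage III.1 — burden on franchisee; standard: a clear and cogent showing (weight is at least 73).
    (g): 98 − 25 = 73 ≥ 73 [met]
    (h): 83 − 3 = 80 ≥ 73 [met]
  The franchisee carries Stage III.1; the franchisor now bears the burden.
Stage III.2 — burden on franchisor; standard: a prima facie showing (weight is at least 19).
    (i): 93 − 75 = 18 < 19 [not met]
  Not every element is met, so the franchisor fails to carry Stage III.2.
So the franchisee prevails on this issue.
Per-issue: Issue I → franchisee; Issue II → franchisor; Issue III → franchisee. The franchisee must prevail on a majority of issues; overall, the franchisee prevails.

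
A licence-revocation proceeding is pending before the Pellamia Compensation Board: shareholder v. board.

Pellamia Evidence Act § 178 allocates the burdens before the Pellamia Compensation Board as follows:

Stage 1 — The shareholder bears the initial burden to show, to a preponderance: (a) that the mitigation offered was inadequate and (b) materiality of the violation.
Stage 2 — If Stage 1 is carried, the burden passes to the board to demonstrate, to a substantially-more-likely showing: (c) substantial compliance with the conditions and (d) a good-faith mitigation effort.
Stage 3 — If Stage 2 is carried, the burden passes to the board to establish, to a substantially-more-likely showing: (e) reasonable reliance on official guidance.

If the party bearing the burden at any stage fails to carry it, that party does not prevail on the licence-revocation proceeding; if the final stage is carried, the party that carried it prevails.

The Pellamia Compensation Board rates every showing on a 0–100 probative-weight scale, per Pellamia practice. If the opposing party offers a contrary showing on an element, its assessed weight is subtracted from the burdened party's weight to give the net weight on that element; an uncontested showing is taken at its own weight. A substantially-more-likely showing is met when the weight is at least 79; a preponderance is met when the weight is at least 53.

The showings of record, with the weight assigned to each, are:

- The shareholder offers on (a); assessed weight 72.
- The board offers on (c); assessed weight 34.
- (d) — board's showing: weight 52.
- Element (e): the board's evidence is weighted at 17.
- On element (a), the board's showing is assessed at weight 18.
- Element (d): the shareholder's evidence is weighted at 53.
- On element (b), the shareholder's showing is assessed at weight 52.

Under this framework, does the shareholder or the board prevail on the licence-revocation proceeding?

Stage 1 — burden on shareholder; standard: a preponderance (weight is at least 53).
    (a): 72 − 18 = 54 ≥ 53 [met]
    (b): 52 < 53 [not met]
  Stage 1 not carried; the shareholder fails its burden.
The analysis ends at Stage 1; the board prevails.

board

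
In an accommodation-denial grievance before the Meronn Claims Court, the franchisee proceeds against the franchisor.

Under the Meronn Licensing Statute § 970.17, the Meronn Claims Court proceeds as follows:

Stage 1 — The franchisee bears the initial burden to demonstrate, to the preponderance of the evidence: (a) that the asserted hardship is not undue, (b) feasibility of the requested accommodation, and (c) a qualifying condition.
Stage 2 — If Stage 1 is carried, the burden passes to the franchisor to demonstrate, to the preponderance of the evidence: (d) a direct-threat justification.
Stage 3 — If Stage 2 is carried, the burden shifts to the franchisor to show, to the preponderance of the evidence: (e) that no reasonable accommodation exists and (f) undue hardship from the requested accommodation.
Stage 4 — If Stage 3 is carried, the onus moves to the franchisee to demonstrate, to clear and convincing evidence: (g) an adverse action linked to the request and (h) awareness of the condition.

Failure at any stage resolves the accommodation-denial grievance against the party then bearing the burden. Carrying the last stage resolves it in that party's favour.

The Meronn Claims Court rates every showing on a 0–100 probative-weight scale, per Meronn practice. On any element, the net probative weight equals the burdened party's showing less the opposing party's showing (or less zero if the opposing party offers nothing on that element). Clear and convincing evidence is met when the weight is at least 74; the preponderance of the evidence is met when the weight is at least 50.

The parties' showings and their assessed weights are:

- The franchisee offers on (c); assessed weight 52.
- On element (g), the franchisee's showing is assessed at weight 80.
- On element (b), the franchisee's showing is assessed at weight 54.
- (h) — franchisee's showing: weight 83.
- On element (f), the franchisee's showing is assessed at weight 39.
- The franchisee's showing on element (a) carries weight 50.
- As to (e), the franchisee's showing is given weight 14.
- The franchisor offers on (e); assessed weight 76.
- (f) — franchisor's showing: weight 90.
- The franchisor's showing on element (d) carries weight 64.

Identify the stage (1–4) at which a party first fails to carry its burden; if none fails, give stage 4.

Stage 1 — burden on franchisee; standard: the preponderance of the evidence (weight is at least 50).
    (a): 50 ≥ 50 [met]
    (b): 54 ≥ 50 [met]
    (c): 52 ≥ 50 [met]
  All elements met. The burden passes to the franchisor.
Stage 2 — burden on franchisor; standard: the preponderance of the evidence (weight is at least 50).
    (d): 64 ≥ 50 [met]
  Stage 2 carried; the burden remains with the franchisor.
Stage 3 — burden on franchisor; standard: the preponderance of the evidence (weight is at least 50).
    (e): 76 − 14 = 62 ≥ 50 [met]
    (f): 90 − 39 = 51 ≥ 50 [met]
  Stage 3 is satisfied; the onus moves to the franchisee.
Stage 4 — burden on franchisee; standard: clear and convincing evidence (weight is at least 74).
    (g): 80 ≥ 74 [met]
    (h): 83 ≥ 74 [met]
  The franchisee carries the last stage.
With every stage satisfied, the franchisee prevails.

stage 4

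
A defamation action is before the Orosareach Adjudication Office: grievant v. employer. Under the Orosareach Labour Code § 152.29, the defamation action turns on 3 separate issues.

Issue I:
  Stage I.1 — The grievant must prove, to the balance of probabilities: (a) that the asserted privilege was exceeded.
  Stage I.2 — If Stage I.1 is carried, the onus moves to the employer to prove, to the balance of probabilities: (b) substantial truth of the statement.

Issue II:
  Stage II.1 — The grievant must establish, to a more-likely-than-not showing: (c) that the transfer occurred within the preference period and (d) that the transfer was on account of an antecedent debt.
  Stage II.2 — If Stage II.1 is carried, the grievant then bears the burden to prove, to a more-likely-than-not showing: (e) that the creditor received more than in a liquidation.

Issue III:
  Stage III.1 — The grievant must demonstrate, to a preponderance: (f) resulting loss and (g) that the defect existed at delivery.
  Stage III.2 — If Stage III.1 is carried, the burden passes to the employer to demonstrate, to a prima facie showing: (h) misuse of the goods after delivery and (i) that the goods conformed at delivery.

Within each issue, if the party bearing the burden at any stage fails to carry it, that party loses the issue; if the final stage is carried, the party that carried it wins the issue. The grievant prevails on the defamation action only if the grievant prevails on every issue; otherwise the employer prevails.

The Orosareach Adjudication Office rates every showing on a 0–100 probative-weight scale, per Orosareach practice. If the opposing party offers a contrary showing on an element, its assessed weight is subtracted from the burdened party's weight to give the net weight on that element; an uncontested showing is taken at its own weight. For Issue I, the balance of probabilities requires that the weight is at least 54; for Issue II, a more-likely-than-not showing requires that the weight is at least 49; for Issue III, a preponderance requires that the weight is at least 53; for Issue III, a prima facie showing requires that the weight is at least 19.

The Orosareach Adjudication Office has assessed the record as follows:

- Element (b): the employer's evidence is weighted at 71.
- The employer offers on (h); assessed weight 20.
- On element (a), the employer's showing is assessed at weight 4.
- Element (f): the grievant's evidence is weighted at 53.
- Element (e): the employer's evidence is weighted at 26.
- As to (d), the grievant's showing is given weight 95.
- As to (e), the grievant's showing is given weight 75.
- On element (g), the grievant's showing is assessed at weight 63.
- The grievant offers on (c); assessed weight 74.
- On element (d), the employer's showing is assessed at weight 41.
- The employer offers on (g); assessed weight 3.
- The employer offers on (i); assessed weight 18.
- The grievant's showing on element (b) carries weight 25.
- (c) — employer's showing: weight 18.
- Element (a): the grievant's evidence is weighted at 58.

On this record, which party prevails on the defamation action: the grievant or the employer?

— Issue I —
Stage I.1 — burden on grievant; standard: the balance of probabilities (weight is at least 54).
    (a): 58 − 4 = 54 ≥ 54 [met]
  Stage I.1 is satisfied; the onus moves to the employer.
Stage I.2 — burden on employer; standard: the balance of probabilities (weight is at least 54).
    (b): 71 − 25 = 46 < 54 [not met]
  The employer does not carry Stage I.2.
So the grievant prevails on this issue.
— Issue II —
Stage II.1 — burden on grievant; standard: a more-likely-than-not showing (weight is at least 49).
    (c): 74 − 18 = 56 ≥ 49 [met]
    (d): 95 − 41 = 54 ≥ 49 [met]
  Stage II.1 carried; the burden remains with the grievant.
Stage II.2 — burden on grievant; standard: a more-likely-than-not showing (weight is at least 49).
    (e): 75 − 26 = 49 ≥ 49 [met]
  Stage II.2 carried; the final stage is satisfied.
All stages carried — the grievant prevails on this issue.
— Issue III —
At Stage III.1 the grievant must meet a preponderance (weight is at least 53): on (f) the weight is 53, which does reach 53, so (f) meets the standard; on (g) the weight is 63 less the opposing 3 gives net 60, ≥ 53, so (g) meets the standard.
  The grievant carries Stage III.1; the employer now bears the burden.
At Stage III.2 the employer must meet a prima facie showing (weight is at least 19): on (h) the weight is 20, ≥ 19, so (h) meets the standard; on (i) the weight is 18, < 19, so (i) does not meet the standard.
  Not every element is met, so the employer fails to carry Stage III.2.
The analysis ends at Stage III.2; the grievant prevails on this issue.
Per-issue: Issue I → grievant; Issue II → grievant; Issue III → grievant. The grievant must prevail on every issue; overall, the grievant prevails.

grievant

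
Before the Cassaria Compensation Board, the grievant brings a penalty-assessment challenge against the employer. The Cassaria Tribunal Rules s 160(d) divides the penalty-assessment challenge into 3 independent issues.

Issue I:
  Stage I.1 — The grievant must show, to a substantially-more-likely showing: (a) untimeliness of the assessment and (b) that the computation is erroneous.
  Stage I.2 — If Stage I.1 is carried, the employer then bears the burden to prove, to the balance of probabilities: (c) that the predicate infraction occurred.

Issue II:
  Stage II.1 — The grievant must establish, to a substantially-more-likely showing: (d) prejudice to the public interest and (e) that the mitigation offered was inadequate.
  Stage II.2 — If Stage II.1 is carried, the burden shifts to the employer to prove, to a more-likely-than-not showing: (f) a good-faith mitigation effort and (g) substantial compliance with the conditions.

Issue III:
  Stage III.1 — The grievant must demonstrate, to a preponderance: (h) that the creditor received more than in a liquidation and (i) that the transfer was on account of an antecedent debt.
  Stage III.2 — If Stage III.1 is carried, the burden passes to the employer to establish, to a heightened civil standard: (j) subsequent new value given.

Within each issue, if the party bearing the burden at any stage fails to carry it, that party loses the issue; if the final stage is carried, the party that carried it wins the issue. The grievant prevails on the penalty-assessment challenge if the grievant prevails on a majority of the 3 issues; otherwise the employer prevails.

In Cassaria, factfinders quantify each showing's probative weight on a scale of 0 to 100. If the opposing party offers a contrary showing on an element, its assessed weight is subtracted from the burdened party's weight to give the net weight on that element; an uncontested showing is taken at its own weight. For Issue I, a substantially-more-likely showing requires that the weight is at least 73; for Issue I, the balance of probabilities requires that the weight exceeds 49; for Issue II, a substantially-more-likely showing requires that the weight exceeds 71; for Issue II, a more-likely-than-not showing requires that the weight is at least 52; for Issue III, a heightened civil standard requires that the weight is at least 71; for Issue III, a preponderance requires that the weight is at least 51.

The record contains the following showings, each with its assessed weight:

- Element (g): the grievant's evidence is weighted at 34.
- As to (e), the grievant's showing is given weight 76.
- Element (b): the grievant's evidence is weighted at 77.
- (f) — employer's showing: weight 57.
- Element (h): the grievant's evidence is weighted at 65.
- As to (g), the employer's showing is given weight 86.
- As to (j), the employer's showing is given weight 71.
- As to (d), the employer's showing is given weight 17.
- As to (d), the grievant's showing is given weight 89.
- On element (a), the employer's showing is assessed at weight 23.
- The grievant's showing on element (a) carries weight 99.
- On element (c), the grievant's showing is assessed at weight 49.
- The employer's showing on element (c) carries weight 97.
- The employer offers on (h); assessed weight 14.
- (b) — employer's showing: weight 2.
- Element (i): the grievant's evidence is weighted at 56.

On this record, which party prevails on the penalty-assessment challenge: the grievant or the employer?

— Issue I —
Stage I.1 (grievant, a substantially-more-likely showing, weight is at least 73): (a) net 99−23=76 ≥ 73 — meets; (b) net 77−2=75 ≥ 73 — meets.
  The grievant carries Stage I.1; the employer now bears the burden.
Stage I.2 (employer, the balance of probabilities, weight exceeds 49): (c) net 97−49=48 ≤ 49 — fails.
  The employer does not carry Stage I.2.
So the grievant prevails on this issue.
— Issue II —
Stage II.1 — burden on grievant; standard: a substantially-more-likely showing (weight exceeds 71).
    (d): 89 − 17 = 72 > 71 [met]
    (e): 76 > 71 [met]
  Stage II.1 is satisfied; the onus moves to the employer.
Stage II.2 — burden on employer; standard: a more-likely-than-not showing (weight is at least 52).
    (f): 57 ≥ 52 [met]
    (g): 86 − 34 = 52 ≥ 52 [met]
  All elements met at the final stage.
With every stage satisfied, the employer prevails on this issue.
— Issue III —
Stage III.1 (grievant, a preponderance, weight is at least 51): (h) net 65−14=51 ≥ 51 — meets; (i) 56 ≥ 51 — meets.
  The grievant carries Stage III.1; the employer now bears the burden.
Stage III.2 (employer, a heightened civil standard, weight is at least 71): (j) 71 ≥ 71 — meets.
  Stage III.2 carried; the final stage is satisfied.
With every stage satisfied, the employer prevails on this issue.
Per-issue: Issue I → grievant; Issue II → employer; Issue III → employer. The grievant must prevail on a majority of issues; overall, the employer prevails.

employer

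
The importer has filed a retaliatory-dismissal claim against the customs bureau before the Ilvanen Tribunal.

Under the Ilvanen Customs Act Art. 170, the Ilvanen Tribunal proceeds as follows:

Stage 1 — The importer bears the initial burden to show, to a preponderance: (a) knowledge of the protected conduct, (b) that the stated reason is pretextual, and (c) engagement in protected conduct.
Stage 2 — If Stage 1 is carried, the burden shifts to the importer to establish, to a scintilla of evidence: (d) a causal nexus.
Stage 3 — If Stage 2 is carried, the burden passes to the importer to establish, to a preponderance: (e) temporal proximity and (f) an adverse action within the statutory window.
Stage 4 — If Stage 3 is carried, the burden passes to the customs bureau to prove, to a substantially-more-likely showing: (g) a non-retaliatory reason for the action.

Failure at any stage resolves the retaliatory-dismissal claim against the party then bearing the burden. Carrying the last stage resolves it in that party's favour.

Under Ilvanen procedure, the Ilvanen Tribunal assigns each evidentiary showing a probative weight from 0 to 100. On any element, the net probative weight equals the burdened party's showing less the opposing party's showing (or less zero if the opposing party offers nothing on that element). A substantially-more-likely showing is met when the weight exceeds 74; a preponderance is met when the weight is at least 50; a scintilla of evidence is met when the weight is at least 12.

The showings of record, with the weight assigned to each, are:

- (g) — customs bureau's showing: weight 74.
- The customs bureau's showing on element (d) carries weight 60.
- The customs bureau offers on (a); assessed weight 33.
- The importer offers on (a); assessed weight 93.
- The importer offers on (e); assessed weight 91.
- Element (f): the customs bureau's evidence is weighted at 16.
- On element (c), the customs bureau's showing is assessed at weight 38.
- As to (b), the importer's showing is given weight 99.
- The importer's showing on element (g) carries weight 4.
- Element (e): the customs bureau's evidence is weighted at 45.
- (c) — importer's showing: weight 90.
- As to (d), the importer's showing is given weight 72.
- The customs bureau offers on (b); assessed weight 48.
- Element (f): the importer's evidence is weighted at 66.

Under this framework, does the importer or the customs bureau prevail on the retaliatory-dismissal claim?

customs bureau

Stage 1 (importer, a preponderance, weight is at least 50): (a) net 93−33=60 ≥ 50 — meets; (b) net 99−48=51 ≥ 50 — meets; (c) net 90−38=52 ≥ 50 — meets.
  All elements met. The importer retains the burden for Stage 2.
Stage 2 (importer, a scintilla of evidence, weight is at least 12): (d) net 72−60=12 ≥ 12 — meets.
  All elements met. The importer retains the burden for Stage 3.
Stage 3 (importer, a preponderance, weight is at least 50): (e) net 91−45=46 < 50 — fails; (f) net 66−16=50 ≥ 50 — meets.
  The importer does not carry Stage 3.
The analysis ends at Stage 3; the customs bureau prevails.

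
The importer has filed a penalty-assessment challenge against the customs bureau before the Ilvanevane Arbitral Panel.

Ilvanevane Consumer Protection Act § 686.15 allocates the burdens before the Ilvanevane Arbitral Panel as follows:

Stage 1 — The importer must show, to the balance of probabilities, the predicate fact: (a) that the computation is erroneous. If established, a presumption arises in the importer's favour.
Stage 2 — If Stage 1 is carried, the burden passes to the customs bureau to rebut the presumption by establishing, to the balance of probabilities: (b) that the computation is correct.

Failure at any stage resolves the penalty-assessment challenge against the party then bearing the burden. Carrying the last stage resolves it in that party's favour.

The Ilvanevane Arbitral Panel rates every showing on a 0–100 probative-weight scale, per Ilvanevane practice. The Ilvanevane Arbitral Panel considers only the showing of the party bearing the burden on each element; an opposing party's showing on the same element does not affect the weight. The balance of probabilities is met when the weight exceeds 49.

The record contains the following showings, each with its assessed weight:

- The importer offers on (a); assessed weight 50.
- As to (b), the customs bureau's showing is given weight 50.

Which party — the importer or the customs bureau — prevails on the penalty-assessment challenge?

At Stage 1 the importer must meet the balance of probabilities (weight exceeds 49): on (a) the weight is 50, > 49, so (a) meets the standard.
  Stage 1 is satisfied; the onus moves to the customs bureau.
At Stage 2 the customs bureau must meet the balance of probabilities (weight exceeds 49): on (b) the weight is 50, > 49, so (b) meets the standard.
  All elements met at the final stage.
With every stage satisfied, the customs bureau prevails.

customs bureau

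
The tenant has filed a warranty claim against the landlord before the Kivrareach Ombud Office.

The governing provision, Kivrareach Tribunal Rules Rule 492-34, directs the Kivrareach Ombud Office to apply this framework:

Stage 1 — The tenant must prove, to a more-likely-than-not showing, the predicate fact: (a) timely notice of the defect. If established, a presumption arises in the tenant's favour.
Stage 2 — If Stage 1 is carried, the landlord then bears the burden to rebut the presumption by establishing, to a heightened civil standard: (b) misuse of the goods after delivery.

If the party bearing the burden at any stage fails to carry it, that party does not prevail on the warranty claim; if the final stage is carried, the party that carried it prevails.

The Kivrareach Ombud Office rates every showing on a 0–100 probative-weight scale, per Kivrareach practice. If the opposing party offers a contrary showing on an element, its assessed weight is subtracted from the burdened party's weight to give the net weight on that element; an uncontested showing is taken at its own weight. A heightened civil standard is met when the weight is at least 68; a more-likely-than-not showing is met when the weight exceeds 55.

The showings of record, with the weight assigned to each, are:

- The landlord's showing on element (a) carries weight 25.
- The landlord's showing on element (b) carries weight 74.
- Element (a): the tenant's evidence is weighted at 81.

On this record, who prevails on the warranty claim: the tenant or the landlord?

landlord

Stage 1 — burden on tenant; standard: a more-likely-than-not showing (weight exceeds 55).
    (a): 81 − 25 = 56 > 55 [met]
  Stage 1 is satisfied; the onus moves to the landlord.
Stage 2 — burden on landlord; standard: a heightened civil standard (weight is at least 68).
    (b): 74 ≥ 68 [met]
  Stage 2 carried; the final stage is satisfied.
Every stage carried; the landlord prevails.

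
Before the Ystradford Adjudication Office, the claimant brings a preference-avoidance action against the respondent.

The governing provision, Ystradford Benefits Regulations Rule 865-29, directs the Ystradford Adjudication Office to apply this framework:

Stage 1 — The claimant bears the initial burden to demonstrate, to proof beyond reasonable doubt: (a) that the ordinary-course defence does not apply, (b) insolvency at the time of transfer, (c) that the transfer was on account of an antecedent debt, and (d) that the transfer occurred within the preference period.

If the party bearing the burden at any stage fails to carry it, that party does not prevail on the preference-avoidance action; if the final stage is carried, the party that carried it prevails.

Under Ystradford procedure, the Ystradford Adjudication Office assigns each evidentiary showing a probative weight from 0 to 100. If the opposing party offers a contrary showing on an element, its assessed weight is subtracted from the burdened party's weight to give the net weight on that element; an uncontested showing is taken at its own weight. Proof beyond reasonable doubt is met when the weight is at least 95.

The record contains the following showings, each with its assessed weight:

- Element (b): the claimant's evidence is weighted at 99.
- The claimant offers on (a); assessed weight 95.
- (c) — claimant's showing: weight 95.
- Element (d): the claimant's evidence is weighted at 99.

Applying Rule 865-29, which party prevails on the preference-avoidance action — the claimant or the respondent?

claimant

Stage 1 (claimant, proof beyond reasonable doubt, weight is at least 95): (a) 95 ≥ 95 — meets; (b) 99 ≥ 95 — meets; (c) 95 ≥ 95 — meets; (d) 99 ≥ 95 — meets.
  All elements met at the final stage.
All stages carried — the claimant prevails.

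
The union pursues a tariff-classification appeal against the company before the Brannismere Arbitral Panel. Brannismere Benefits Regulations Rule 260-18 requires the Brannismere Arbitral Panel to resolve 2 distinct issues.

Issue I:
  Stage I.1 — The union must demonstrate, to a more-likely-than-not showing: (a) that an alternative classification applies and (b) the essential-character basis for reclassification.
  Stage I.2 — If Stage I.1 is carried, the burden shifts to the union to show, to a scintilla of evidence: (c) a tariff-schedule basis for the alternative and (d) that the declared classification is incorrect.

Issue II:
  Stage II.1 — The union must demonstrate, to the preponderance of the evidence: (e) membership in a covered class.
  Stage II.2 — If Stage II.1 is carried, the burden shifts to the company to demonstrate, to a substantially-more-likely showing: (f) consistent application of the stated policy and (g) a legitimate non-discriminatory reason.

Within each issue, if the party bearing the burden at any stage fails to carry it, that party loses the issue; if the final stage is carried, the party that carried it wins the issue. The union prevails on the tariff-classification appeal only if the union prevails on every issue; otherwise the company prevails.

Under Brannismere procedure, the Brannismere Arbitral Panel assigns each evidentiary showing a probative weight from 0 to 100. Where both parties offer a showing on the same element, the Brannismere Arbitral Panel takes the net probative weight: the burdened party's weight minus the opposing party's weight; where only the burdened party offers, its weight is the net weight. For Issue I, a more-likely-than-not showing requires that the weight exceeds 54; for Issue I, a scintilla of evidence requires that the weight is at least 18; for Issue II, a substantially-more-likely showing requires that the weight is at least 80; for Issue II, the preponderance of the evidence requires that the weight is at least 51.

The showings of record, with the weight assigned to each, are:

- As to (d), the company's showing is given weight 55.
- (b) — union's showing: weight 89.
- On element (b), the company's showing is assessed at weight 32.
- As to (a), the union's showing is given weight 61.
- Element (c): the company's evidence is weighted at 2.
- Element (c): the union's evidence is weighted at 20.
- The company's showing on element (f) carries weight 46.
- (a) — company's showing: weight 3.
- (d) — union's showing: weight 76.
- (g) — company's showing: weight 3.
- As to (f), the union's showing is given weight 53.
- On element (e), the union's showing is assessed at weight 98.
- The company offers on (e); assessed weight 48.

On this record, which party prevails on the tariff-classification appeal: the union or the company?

company

— Issue I —
At Stage I.1 the union must meet a more-likely-than-not showing (weight exceeds 54): on (a) the weight is 61 less the opposing 3 gives net 58, which does exceed 54, so (a) meets the standard; on (b) the weight is 89 less the opposing 32 gives net 57, > 54, so (b) meets the standard.
  Stage I.1 is satisfied; the union continues to bear the burden.
At Stage I.2 the union must meet a scintilla of evidence (weight is at least 18): on (c) the weight is 20 less the opposing 2 gives net 18, ≥ 18, so (c) meets the standard; on (d) the weight is 76 less the opposing 55 gives net 21, ≥ 18, so (d) meets the standard.
  Stage I.2 carried; the final stage is satisfied.
All stages carried — the union prevails on this issue.
— Issue II —
Stage II.1 (union, the preponderance of the evidence, weight is at least 51): (e) net 98−48=50 < 51 — fails.
  The union does not carry Stage II.1.
The analysis ends at Stage II.1; the company prevails on this issue.
Per-issue: Issue I → union; Issue II → company. The union must prevail on every issue; overall, the company prevails.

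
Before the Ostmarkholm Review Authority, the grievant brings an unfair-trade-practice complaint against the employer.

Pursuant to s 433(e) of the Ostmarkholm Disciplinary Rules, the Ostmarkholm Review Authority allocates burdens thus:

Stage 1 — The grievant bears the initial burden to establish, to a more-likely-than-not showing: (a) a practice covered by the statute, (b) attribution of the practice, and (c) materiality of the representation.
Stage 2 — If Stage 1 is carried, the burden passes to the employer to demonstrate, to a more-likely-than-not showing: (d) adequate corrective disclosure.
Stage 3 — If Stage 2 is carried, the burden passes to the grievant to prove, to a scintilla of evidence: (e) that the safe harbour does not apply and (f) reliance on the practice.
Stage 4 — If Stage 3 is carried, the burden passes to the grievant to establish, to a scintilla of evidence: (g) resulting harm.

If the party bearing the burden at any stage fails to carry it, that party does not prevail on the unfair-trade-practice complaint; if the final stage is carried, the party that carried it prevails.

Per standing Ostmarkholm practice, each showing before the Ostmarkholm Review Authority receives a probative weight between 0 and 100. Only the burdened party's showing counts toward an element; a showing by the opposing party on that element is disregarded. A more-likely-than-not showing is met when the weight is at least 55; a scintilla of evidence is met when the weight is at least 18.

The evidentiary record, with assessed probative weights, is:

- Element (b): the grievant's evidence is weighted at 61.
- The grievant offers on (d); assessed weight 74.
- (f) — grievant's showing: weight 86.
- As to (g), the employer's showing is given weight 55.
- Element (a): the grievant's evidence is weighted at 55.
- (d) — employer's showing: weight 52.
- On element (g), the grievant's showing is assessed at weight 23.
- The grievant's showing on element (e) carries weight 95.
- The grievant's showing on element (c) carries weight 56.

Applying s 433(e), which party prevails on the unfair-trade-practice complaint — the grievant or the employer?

Stage 1 — burden on grievant; standard: a more-likely-than-not showing (weight is at least 55).
    (a): 55 ≥ 55 [met]
    (b): 61 ≥ 55 [met]
    (c): 56 ≥ 55 [met]
  All elements met. The burden passes to the employer.
Stage 2 — burden on employer; standard: a more-likely-than-not showing (weight is at least 55).
    (d): 52 (grievant's 74 disregarded) < 55 [not met]
  The employer does not carry Stage 2.
The analysis ends at Stage 2; the grievant prevails.

grievant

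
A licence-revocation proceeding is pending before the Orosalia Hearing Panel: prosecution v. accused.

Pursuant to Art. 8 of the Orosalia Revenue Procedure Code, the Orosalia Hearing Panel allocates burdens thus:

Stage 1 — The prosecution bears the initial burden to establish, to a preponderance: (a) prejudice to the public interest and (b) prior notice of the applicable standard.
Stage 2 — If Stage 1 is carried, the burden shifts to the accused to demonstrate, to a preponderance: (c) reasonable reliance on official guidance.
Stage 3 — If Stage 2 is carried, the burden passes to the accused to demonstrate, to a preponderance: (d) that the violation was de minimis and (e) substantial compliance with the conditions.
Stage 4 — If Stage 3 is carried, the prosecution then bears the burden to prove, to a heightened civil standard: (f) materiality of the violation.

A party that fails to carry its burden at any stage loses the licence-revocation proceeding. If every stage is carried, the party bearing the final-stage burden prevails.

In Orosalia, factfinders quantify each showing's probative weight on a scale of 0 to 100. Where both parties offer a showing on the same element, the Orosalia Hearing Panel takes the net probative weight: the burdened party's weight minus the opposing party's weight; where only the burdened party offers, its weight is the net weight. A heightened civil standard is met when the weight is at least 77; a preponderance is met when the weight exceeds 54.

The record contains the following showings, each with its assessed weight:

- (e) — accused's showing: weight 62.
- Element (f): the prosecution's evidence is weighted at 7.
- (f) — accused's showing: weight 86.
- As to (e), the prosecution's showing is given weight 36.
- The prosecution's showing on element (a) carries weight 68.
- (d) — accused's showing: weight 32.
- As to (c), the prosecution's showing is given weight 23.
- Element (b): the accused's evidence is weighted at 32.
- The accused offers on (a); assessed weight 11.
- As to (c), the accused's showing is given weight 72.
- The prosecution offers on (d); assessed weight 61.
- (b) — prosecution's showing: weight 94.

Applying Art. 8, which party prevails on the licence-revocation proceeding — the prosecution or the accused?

prosecution

Stage 1 (prosecution, a preponderance, weight exceeds 54): (a) net 68−11=57 > 54 — meets; (b) net 94−32=62 > 54 — meets.
  All elements met. The burden passes to the accused.
Stage 2 (accused, a preponderance, weight exceeds 54): (c) net 72−23=49 ≤ 54 — fails.
  Not every element is met, so the accused fails to carry Stage 2.
The analysis ends at Stage 2; the prosecution prevails.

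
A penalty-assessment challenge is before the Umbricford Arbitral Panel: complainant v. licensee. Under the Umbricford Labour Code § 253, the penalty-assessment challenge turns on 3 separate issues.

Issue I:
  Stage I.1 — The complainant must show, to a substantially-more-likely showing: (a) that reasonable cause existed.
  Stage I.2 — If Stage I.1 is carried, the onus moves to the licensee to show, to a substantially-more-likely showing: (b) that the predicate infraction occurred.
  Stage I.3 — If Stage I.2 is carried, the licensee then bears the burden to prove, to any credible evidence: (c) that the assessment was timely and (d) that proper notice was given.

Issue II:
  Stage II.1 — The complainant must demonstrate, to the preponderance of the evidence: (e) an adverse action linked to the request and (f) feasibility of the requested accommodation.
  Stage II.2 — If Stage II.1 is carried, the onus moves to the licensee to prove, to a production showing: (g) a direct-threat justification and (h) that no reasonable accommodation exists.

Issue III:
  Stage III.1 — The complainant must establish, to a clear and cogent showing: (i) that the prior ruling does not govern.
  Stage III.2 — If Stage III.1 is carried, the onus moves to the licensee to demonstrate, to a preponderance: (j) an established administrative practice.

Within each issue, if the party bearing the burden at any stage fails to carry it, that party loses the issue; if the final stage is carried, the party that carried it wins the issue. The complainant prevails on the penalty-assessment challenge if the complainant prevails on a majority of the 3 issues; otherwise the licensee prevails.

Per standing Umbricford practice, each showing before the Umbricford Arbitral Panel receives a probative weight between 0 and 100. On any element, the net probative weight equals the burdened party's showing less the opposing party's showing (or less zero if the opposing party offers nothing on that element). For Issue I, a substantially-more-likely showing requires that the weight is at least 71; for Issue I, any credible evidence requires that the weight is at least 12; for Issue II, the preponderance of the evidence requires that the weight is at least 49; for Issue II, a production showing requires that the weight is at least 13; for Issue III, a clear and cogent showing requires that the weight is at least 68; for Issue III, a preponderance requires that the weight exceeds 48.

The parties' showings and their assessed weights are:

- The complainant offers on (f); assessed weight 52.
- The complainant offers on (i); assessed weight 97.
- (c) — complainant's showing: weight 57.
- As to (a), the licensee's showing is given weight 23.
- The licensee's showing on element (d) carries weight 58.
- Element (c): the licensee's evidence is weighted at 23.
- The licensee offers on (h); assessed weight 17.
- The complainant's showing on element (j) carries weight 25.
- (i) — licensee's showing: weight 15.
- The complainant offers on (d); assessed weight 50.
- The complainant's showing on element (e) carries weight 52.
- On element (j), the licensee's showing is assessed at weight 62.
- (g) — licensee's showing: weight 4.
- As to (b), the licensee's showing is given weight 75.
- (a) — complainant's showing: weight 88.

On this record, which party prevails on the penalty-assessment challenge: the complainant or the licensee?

complainant

— Issue I —
Stage I.1 (complainant, a substantially-more-likely showing, weight is at least 71): (a) net 88−23=65 < 71 — fails.
  Stage I.1 not carried; the complainant fails its burden.
The licensee prevails on this issue.
— Issue II —
Stage II.1 (complainant, the preponderance of the evidence, weight is at least 49): (e) 52 ≥ 49 — meets; (f) 52 ≥ 49 — meets.
  Stage II.1 carried; the burden shifts to the licensee.
Stage II.2 (licensee, a production showing, weight is at least 13): (g) 4 < 13 — fails; (h) 17 ≥ 13 — meets.
  Not every element is met, so the licensee fails to carry Stage II.2.
The analysis ends at Stage II.2; the complainant prevails on this issue.
— Issue III —
At Stage III.1 the complainant must meet a clear and cogent showing (weight is at least 68): on (i) the weight is 97 less the opposing 15 gives net 82, which does reach 68, so (i) meets the standard.
  Stage III.1 is satisfied; the onus moves to the licensee.
At Stage III.2 the licensee must meet a preponderance (weight exceeds 48): on (j) the weight is 62 less the opposing 25 gives net 37, which does not exceed 48, so (j) does not meet the standard.
  Stage III.2 not carried; the licensee fails its burden.
The analysis ends at Stage III.2; the complainant prevails on this issue.
Per-issue: Issue I → licensee; Issue II → complainant; Issue III → complainant. The complainant must prevail on a majority of issues; overall, the complainant prevails.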